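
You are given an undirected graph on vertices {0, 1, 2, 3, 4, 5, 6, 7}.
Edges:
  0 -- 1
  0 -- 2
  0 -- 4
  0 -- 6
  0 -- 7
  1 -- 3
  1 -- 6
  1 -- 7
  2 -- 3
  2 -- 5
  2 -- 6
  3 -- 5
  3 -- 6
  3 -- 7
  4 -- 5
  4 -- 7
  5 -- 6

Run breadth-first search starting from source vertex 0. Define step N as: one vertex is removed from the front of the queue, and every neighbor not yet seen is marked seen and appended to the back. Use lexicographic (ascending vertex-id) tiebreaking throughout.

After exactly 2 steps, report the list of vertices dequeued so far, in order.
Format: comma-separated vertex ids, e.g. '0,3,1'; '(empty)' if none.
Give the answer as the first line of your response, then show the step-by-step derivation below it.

0,1

step 1: dequeue 0; queue=[1,2,4,6,7]; order=0
step 2: dequeue 1; queue=[2,4,6,7,3]; order=0,1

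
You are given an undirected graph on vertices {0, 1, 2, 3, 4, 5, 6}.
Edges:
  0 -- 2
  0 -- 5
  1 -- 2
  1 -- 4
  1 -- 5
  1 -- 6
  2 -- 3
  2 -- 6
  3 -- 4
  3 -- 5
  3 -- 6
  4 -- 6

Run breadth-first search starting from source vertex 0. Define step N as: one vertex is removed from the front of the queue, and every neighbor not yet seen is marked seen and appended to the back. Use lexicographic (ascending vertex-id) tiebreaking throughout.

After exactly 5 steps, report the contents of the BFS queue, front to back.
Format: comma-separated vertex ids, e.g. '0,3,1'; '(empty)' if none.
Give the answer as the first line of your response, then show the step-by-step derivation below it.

6,4

step 1: dequeue 0; queue=[2,5]; order=0
step 2: dequeue 2; queue=[5,1,3,6]; order=0,2
step 3: dequeue 5; queue=[1,3,6]; order=0,2,5
step 4: dequeue 1; queue=[3,6,4]; order=0,2,5,1
step 5: dequeue 3; queue=[6,4]; order=0,2,5,1,3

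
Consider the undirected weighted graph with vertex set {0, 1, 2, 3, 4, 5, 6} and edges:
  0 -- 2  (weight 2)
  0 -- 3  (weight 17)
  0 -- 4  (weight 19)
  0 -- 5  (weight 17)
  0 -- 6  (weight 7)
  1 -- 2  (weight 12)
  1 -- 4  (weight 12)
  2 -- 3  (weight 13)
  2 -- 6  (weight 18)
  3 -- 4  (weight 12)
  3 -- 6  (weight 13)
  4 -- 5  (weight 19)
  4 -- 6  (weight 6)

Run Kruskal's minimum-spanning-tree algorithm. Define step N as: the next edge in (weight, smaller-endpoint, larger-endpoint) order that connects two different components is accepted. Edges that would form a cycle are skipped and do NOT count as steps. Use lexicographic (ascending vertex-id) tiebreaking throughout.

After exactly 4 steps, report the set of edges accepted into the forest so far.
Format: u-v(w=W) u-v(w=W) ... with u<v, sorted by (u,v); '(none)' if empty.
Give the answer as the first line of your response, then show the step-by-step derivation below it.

0-2(w=2) 0-6(w=7) 1-2(w=12) 4-6(w=6)

step 1: add edge 0-2 (w=2); MST = {0-2(w=2)}
step 2: add edge 4-6 (w=6); MST = {0-2(w=2) 4-6(w=6)}
step 3: add edge 0-6 (w=7); MST = {0-2(w=2) 0-6(w=7) 4-6(w=6)}
step 4: add edge 1-2 (w=12); MST = {0-2(w=2) 0-6(w=7) 1-2(w=12) 4-6(w=6)}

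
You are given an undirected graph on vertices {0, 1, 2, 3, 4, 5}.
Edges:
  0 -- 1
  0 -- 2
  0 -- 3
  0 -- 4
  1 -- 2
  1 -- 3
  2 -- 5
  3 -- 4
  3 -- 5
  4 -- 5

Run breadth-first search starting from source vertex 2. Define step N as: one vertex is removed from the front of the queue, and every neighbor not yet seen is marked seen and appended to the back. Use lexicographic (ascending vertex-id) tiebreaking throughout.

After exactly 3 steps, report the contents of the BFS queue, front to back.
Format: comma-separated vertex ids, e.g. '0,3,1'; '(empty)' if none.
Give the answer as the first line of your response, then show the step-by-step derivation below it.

5,3,4

step 1: dequeue 2; queue=[0,1,5]; order=2
step 2: dequeue 0; queue=[1,5,3,4]; order=2,0
step 3: dequeue 1; queue=[5,3,4]; order=2,0,1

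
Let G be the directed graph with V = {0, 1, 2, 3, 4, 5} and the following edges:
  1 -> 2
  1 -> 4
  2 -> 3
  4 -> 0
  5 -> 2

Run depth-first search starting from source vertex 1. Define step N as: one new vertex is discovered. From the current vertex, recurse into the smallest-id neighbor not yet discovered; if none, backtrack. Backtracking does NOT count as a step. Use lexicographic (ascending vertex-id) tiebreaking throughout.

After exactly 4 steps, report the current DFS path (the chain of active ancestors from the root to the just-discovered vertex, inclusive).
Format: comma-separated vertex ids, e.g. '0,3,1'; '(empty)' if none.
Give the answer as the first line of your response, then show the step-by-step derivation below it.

1,4

step 1: discover 1; path=1; order=1
step 2: discover 2; path=1>2; order=1,2
step 3: discover 3; path=1>2>3; order=1,2,3
step 4: discover 4; path=1>4; order=1,2,3,4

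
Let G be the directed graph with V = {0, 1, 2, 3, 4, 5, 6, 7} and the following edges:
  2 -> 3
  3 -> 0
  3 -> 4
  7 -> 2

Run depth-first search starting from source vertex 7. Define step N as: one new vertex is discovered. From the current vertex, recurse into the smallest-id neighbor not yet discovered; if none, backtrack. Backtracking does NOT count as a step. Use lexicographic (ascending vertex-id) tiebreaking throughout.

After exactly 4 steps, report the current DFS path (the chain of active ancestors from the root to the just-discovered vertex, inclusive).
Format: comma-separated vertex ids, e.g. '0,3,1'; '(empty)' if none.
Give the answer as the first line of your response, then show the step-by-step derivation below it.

7,2,3,0

step 1: discover 7; path=7; order=7
step 2: discover 2; path=7>2; order=7,2
step 3: discover 3; path=7>2>3; order=7,2,3
step 4: discover 0; path=7>2>3>0; order=7,2,3,0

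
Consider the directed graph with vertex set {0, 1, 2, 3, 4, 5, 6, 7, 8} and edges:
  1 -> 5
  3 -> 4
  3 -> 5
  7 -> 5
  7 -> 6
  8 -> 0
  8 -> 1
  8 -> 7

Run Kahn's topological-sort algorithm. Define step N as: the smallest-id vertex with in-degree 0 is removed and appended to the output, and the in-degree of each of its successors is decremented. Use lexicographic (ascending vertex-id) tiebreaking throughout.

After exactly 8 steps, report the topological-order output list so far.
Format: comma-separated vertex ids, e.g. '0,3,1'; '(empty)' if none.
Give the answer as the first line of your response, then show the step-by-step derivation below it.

2,3,4,8,0,1,7,5

step 1: output 2; order=[2]; indeg=(1,1,0,0,1,3,1,1,0)
step 2: output 3; order=[2,3]; indeg=(1,1,0,0,0,2,1,1,0)
step 3: output 4; order=[2,3,4]; indeg=(1,1,0,0,0,2,1,1,0)
step 4: output 8; order=[2,3,4,8]; indeg=(0,0,0,0,0,2,1,0,0)
step 5: output 0; order=[2,3,4,8,0]; indeg=(0,0,0,0,0,2,1,0,0)
step 6: output 1; order=[2,3,4,8,0,1]; indeg=(0,0,0,0,0,1,1,0,0)
step 7: output 7; order=[2,3,4,8,0,1,7]; indeg=(0,0,0,0,0,0,0,0,0)
step 8: output 5; order=[2,3,4,8,0,1,7,5]; indeg=(0,0,0,0,0,0,0,0,0)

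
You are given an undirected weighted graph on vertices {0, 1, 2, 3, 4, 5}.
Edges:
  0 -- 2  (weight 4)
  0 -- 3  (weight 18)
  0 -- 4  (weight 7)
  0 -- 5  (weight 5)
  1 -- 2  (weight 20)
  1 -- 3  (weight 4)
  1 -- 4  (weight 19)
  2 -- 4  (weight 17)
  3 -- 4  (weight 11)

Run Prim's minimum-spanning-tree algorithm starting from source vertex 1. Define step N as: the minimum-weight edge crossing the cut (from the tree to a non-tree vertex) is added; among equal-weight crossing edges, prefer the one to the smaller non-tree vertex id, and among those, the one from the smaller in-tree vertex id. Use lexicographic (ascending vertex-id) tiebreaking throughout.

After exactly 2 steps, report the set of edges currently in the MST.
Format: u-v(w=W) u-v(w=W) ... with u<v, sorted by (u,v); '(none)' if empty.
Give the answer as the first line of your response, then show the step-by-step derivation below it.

1-3(w=4) 3-4(w=11)

step 1: add edge 1-3 (w=4); MST = {1-3(w=4)}
step 2: add edge 3-4 (w=11); MST = {1-3(w=4) 3-4(w=11)}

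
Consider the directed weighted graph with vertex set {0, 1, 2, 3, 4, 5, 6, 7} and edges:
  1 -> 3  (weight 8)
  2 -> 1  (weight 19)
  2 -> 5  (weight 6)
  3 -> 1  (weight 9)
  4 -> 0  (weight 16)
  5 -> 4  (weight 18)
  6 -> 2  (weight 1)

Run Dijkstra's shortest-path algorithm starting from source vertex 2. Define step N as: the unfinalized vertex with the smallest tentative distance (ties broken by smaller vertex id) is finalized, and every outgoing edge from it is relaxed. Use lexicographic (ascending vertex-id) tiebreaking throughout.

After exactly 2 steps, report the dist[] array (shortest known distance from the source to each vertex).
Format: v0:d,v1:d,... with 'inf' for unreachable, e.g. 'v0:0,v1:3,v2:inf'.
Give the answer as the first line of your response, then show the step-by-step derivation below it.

v0:inf,v1:19,v2:0,v3:inf,v4:24,v5:6,v6:inf,v7:inf

step 1: dist = v0:inf,v1:19,v2:0,v3:inf,v4:inf,v5:6,v6:inf,v7:inf
step 2: dist = v0:inf,v1:19,v2:0,v3:inf,v4:24,v5:6,v6:inf,v7:inf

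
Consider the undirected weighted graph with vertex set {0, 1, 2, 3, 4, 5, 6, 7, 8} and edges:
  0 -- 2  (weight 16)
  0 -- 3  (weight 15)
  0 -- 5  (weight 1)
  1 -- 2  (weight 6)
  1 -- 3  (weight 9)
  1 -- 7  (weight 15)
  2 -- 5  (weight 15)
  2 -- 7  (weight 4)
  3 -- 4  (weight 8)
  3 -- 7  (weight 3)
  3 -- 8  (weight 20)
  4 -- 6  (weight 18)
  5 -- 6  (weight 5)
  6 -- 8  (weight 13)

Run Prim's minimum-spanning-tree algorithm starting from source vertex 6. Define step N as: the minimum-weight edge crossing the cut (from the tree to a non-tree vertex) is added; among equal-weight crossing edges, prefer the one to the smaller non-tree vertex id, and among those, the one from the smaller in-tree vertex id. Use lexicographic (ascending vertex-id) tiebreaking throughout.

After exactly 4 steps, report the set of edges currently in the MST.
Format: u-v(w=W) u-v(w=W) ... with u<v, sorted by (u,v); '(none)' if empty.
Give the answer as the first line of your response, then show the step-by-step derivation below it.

0-5(w=1) 2-5(w=15) 5-6(w=5) 6-8(w=13)

step 1: add edge 5-6 (w=5); MST = {5-6(w=5)}
step 2: add edge 0-5 (w=1); MST = {0-5(w=1) 5-6(w=5)}
step 3: add edge 6-8 (w=13); MST = {0-5(w=1) 5-6(w=5) 6-8(w=13)}
step 4: add edge 2-5 (w=15); MST = {0-5(w=1) 2-5(w=15) 5-6(w=5) 6-8(w=13)}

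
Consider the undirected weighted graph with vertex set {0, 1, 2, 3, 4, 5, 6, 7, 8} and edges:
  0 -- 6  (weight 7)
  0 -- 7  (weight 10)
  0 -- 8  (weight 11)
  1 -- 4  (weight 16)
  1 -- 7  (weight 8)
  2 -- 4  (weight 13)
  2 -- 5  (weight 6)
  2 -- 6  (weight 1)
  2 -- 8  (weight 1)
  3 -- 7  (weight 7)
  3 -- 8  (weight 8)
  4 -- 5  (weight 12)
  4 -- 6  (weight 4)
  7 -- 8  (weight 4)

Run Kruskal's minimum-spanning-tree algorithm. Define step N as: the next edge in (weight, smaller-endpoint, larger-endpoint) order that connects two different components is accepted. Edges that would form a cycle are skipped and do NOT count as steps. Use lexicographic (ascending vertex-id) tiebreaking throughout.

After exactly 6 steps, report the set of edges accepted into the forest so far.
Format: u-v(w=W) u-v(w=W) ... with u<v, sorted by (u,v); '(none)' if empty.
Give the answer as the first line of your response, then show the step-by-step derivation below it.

0-6(w=7) 2-5(w=6) 2-6(w=1) 2-8(w=1) 4-6(w=4) 7-8(w=4)

step 1: add edge 2-6 (w=1); MST = {2-6(w=1)}
step 2: add edge 2-8 (w=1); MST = {2-6(w=1) 2-8(w=1)}
step 3: add edge 4-6 (w=4); MST = {2-6(w=1) 2-8(w=1) 4-6(w=4)}
step 4: add edge 7-8 (w=4); MST = {2-6(w=1) 2-8(w=1) 4-6(w=4) 7-8(w=4)}
step 5: add edge 2-5 (w=6); MST = {2-5(w=6) 2-6(w=1) 2-8(w=1) 4-6(w=4) 7-8(w=4)}
step 6: add edge 0-6 (w=7); MST = {0-6(w=7) 2-5(w=6) 2-6(w=1) 2-8(w=1) 4-6(w=4) 7-8(w=4)}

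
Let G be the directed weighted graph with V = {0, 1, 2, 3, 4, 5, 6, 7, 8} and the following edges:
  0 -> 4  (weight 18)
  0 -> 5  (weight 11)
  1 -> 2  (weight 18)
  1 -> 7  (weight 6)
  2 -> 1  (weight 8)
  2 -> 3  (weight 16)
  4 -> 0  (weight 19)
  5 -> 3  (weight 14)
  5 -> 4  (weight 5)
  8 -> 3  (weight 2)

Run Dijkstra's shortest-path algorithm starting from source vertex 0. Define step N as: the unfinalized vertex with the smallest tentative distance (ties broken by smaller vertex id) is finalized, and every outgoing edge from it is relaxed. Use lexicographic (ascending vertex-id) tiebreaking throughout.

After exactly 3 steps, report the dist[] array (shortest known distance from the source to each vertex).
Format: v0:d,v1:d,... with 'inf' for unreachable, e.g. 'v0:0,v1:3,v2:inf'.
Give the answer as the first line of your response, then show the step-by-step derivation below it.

v0:0,v1:inf,v2:inf,v3:25,v4:16,v5:11,v6:inf,v7:inf,v8:inf

step 1: dist = v0:0,v1:inf,v2:inf,v3:inf,v4:18,v5:11,v6:inf,v7:inf,v8:inf
step 2: dist = v0:0,v1:inf,v2:inf,v3:25,v4:16,v5:11,v6:inf,v7:inf,v8:inf
step 3: dist = v0:0,v1:inf,v2:inf,v3:25,v4:16,v5:11,v6:inf,v7:inf,v8:inf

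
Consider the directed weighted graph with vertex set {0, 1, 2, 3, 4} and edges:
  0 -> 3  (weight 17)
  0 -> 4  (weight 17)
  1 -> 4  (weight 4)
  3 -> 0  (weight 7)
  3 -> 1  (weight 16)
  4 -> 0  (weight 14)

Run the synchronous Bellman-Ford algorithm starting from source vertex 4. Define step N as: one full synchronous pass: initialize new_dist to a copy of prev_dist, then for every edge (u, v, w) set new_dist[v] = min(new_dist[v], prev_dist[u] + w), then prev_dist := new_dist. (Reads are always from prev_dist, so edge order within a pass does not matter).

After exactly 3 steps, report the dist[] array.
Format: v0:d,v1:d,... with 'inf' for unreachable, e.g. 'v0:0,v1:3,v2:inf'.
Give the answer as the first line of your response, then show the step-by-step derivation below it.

v0:14,v1:47,v2:inf,v3:31,v4:0

step 1: dist = v0:14,v1:inf,v2:inf,v3:inf,v4:0
step 2: dist = v0:14,v1:inf,v2:inf,v3:31,v4:0
step 3: dist = v0:14,v1:47,v2:inf,v3:31,v4:0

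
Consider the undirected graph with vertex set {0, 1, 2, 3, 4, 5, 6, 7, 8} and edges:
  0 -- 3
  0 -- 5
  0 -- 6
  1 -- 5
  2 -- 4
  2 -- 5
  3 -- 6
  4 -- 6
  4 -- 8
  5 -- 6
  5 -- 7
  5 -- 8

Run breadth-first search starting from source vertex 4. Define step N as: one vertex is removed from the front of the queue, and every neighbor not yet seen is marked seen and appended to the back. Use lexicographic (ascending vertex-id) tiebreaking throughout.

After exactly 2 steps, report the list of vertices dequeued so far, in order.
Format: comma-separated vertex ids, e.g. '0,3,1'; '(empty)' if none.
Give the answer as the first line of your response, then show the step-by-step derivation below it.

4,2

step 1: dequeue 4; queue=[2,6,8]; order=4
step 2: dequeue 2; queue=[6,8,5]; order=4,2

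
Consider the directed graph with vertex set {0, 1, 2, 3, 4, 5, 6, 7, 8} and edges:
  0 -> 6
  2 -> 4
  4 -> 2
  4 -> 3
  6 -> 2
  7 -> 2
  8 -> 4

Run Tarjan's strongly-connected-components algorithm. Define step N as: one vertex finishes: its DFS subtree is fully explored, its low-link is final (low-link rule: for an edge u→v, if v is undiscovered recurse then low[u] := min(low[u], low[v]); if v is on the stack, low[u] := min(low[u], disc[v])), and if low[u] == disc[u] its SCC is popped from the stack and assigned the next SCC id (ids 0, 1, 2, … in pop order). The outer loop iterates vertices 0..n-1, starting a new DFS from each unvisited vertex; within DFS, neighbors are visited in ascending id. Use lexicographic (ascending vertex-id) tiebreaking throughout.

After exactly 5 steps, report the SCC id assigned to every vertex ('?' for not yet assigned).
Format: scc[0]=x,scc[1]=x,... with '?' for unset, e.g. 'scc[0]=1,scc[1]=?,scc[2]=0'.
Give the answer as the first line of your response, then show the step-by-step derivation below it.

scc[0]=3,scc[1]=?,scc[2]=1,scc[3]=0,scc[4]=1,scc[5]=?,scc[6]=2,scc[7]=?,scc[8]=?

step 1: low=(low[0]=0,low[1]=?,low[2]=2,low[3]=4,low[4]=2,low[5]=?,low[6]=1,low[7]=?,low[8]=?); scc=(scc[0]=?,scc[1]=?,scc[2]=?,scc[3]=0,scc[4]=?,scc[5]=?,scc[6]=?,scc[7]=?,scc[8]=?)
step 2: low=(low[0]=0,low[1]=?,low[2]=2,low[3]=4,low[4]=2,low[5]=?,low[6]=1,low[7]=?,low[8]=?); scc=(scc[0]=?,scc[1]=?,scc[2]=?,scc[3]=0,scc[4]=?,scc[5]=?,scc[6]=?,scc[7]=?,scc[8]=?)
step 3: low=(low[0]=0,low[1]=?,low[2]=2,low[3]=4,low[4]=2,low[5]=?,low[6]=1,low[7]=?,low[8]=?); scc=(scc[0]=?,scc[1]=?,scc[2]=1,scc[3]=0,scc[4]=1,scc[5]=?,scc[6]=?,scc[7]=?,scc[8]=?)
step 4: low=(low[0]=0,low[1]=?,low[2]=2,low[3]=4,low[4]=2,low[5]=?,low[6]=1,low[7]=?,low[8]=?); scc=(scc[0]=?,scc[1]=?,scc[2]=1,scc[3]=0,scc[4]=1,scc[5]=?,scc[6]=2,scc[7]=?,scc[8]=?)
step 5: low=(low[0]=0,low[1]=?,low[2]=2,low[3]=4,low[4]=2,low[5]=?,low[6]=1,low[7]=?,low[8]=?); scc=(scc[0]=3,scc[1]=?,scc[2]=1,scc[3]=0,scc[4]=1,scc[5]=?,scc[6]=2,scc[7]=?,scc[8]=?)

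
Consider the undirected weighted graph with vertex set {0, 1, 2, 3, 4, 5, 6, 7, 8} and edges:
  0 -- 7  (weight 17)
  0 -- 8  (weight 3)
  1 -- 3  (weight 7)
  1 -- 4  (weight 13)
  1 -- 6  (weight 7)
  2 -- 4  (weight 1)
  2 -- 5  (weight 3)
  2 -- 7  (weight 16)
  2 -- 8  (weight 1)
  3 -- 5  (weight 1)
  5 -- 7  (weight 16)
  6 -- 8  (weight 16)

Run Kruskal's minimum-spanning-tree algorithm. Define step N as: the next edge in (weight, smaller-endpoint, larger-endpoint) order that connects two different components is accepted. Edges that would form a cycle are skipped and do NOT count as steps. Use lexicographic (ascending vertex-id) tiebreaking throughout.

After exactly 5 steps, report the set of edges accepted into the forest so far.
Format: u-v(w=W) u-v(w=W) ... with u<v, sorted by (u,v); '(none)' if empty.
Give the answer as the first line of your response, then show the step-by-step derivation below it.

0-8(w=3) 2-4(w=1) 2-5(w=3) 2-8(w=1) 3-5(w=1)

step 1: add edge 2-4 (w=1); MST = {2-4(w=1)}
step 2: add edge 2-8 (w=1); MST = {2-4(w=1) 2-8(w=1)}
step 3: add edge 3-5 (w=1); MST = {2-4(w=1) 2-8(w=1) 3-5(w=1)}
step 4: add edge 0-8 (w=3); MST = {0-8(w=3) 2-4(w=1) 2-8(w=1) 3-5(w=1)}
step 5: add edge 2-5 (w=3); MST = {0-8(w=3) 2-4(w=1) 2-5(w=3) 2-8(w=1) 3-5(w=1)}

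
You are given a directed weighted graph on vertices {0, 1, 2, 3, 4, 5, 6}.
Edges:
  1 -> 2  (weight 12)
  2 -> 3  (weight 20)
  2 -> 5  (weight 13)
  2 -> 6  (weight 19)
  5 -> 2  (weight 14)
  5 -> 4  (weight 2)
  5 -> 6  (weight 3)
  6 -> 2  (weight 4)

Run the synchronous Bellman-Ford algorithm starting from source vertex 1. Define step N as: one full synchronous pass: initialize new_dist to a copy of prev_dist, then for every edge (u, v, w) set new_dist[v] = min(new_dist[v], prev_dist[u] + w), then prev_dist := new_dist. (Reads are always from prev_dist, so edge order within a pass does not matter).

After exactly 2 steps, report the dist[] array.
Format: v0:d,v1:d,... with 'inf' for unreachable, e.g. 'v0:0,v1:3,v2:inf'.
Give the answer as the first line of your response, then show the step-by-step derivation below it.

v0:inf,v1:0,v2:12,v3:32,v4:inf,v5:25,v6:31

step 1: dist = v0:inf,v1:0,v2:12,v3:inf,v4:inf,v5:inf,v6:inf
step 2: dist = v0:inf,v1:0,v2:12,v3:32,v4:inf,v5:25,v6:31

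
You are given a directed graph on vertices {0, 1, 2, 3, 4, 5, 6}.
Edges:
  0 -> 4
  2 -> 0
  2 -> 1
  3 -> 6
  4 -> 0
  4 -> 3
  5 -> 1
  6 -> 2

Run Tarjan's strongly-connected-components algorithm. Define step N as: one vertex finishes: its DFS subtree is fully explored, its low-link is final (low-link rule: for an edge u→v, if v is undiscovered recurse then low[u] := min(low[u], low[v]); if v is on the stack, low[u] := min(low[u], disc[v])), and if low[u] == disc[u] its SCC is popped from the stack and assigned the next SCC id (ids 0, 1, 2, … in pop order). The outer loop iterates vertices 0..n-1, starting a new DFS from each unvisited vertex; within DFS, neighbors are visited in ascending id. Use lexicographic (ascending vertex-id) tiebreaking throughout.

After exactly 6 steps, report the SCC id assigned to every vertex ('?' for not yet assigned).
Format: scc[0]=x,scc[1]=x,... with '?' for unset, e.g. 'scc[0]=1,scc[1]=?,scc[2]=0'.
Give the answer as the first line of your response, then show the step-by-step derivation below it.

scc[0]=1,scc[1]=0,scc[2]=1,scc[3]=1,scc[4]=1,scc[5]=?,scc[6]=1

step 1: low=(low[0]=0,low[1]=5,low[2]=0,low[3]=2,low[4]=0,low[5]=?,low[6]=3); scc=(scc[0]=?,scc[1]=0,scc[2]=?,scc[3]=?,scc[4]=?,scc[5]=?,scc[6]=?)
step 2: low=(low[0]=0,low[1]=5,low[2]=0,low[3]=2,low[4]=0,low[5]=?,low[6]=3); scc=(scc[0]=?,scc[1]=0,scc[2]=?,scc[3]=?,scc[4]=?,scc[5]=?,scc[6]=?)
step 3: low=(low[0]=0,low[1]=5,low[2]=0,low[3]=2,low[4]=0,low[5]=?,low[6]=0); scc=(scc[0]=?,scc[1]=0,scc[2]=?,scc[3]=?,scc[4]=?,scc[5]=?,scc[6]=?)
step 4: low=(low[0]=0,low[1]=5,low[2]=0,low[3]=0,low[4]=0,low[5]=?,low[6]=0); scc=(scc[0]=?,scc[1]=0,scc[2]=?,scc[3]=?,scc[4]=?,scc[5]=?,scc[6]=?)
step 5: low=(low[0]=0,low[1]=5,low[2]=0,low[3]=0,low[4]=0,low[5]=?,low[6]=0); scc=(scc[0]=?,scc[1]=0,scc[2]=?,scc[3]=?,scc[4]=?,scc[5]=?,scc[6]=?)
step 6: low=(low[0]=0,low[1]=5,low[2]=0,low[3]=0,low[4]=0,low[5]=?,low[6]=0); scc=(scc[0]=1,scc[1]=0,scc[2]=1,scc[3]=1,scc[4]=1,scc[5]=?,scc[6]=1)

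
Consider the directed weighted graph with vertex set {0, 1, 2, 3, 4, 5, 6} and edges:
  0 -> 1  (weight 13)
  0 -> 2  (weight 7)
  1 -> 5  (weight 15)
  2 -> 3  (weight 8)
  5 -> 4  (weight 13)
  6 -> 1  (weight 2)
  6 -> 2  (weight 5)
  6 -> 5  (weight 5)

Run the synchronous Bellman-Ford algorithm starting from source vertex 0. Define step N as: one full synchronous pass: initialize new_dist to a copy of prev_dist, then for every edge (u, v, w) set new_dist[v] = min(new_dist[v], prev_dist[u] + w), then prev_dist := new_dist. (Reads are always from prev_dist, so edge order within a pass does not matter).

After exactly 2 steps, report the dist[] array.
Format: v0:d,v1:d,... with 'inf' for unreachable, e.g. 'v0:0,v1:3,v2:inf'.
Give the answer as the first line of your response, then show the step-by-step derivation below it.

v0:0,v1:13,v2:7,v3:15,v4:inf,v5:28,v6:inf

step 1: dist = v0:0,v1:13,v2:7,v3:inf,v4:inf,v5:inf,v6:inf
step 2: dist = v0:0,v1:13,v2:7,v3:15,v4:inf,v5:28,v6:inf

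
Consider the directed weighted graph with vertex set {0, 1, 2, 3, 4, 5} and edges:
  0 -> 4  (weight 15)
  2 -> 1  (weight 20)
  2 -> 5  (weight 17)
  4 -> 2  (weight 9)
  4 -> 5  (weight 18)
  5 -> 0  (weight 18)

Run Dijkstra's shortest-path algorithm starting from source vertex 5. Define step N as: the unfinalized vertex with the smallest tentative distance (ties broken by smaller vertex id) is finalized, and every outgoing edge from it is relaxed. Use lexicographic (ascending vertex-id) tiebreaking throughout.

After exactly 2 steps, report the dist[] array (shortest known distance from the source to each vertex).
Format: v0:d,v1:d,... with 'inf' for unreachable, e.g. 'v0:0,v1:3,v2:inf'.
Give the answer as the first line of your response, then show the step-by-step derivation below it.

v0:18,v1:inf,v2:inf,v3:inf,v4:33,v5:0

step 1: dist = v0:18,v1:inf,v2:inf,v3:inf,v4:inf,v5:0
step 2: dist = v0:18,v1:inf,v2:inf,v3:inf,v4:33,v5:0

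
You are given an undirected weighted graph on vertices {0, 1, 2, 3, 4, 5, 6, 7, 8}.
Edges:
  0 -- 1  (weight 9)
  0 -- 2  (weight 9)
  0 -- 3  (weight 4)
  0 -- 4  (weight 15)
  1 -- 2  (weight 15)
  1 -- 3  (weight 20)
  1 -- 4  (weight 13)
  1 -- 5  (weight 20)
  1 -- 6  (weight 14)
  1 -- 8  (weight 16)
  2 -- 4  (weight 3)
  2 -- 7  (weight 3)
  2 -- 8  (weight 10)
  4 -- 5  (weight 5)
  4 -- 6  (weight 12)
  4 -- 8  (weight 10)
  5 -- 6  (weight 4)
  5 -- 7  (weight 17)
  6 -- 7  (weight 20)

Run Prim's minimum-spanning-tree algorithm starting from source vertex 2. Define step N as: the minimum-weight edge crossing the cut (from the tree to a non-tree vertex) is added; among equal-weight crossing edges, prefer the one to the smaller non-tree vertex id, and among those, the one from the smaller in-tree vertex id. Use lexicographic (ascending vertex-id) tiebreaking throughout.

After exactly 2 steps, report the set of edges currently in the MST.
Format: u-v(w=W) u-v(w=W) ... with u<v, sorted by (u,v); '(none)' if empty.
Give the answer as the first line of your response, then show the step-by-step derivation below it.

2-4(w=3) 2-7(w=3)

step 1: add edge 2-4 (w=3); MST = {2-4(w=3)}
step 2: add edge 2-7 (w=3); MST = {2-4(w=3) 2-7(w=3)}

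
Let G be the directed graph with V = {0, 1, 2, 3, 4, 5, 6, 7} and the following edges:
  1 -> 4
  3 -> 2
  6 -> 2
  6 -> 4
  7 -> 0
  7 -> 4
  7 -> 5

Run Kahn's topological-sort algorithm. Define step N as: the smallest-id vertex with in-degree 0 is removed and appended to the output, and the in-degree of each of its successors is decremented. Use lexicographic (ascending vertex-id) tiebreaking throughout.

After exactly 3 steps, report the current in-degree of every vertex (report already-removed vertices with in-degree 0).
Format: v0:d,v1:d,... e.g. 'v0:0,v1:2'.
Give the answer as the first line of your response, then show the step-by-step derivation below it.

v0:1,v1:0,v2:0,v3:0,v4:1,v5:1,v6:0,v7:0

step 1: output 1; order=[1]; indeg=(1,0,2,0,2,1,0,0)
step 2: output 3; order=[1,3]; indeg=(1,0,1,0,2,1,0,0)
step 3: output 6; order=[1,3,6]; indeg=(1,0,0,0,1,1,0,0)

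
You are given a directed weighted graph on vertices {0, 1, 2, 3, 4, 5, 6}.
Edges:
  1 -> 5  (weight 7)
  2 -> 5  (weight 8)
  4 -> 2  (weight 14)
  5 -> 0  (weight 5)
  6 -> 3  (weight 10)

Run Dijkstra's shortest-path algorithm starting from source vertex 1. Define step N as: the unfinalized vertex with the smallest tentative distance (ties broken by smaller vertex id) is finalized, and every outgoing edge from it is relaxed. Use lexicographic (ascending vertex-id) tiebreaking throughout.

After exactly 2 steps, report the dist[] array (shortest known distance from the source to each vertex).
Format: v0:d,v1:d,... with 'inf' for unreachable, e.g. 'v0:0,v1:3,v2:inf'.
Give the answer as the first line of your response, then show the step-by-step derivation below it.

v0:12,v1:0,v2:inf,v3:inf,v4:inf,v5:7,v6:inf

step 1: dist = v0:inf,v1:0,v2:inf,v3:inf,v4:inf,v5:7,v6:inf
step 2: dist = v0:12,v1:0,v2:inf,v3:inf,v4:inf,v5:7,v6:inf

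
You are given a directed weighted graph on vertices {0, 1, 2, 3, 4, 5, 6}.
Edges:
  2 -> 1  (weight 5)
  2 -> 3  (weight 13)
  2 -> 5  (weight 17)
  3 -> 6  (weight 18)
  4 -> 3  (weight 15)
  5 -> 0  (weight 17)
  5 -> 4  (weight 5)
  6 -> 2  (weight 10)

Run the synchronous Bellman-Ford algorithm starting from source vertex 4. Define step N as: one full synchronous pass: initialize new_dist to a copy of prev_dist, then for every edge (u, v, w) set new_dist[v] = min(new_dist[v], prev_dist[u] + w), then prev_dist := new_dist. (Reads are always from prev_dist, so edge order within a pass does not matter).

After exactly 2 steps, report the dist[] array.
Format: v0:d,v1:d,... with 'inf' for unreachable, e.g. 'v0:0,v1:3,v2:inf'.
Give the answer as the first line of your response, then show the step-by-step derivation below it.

v0:inf,v1:inf,v2:inf,v3:15,v4:0,v5:inf,v6:33

step 1: dist = v0:inf,v1:inf,v2:inf,v3:15,v4:0,v5:inf,v6:inf
step 2: dist = v0:inf,v1:inf,v2:inf,v3:15,v4:0,v5:inf,v6:33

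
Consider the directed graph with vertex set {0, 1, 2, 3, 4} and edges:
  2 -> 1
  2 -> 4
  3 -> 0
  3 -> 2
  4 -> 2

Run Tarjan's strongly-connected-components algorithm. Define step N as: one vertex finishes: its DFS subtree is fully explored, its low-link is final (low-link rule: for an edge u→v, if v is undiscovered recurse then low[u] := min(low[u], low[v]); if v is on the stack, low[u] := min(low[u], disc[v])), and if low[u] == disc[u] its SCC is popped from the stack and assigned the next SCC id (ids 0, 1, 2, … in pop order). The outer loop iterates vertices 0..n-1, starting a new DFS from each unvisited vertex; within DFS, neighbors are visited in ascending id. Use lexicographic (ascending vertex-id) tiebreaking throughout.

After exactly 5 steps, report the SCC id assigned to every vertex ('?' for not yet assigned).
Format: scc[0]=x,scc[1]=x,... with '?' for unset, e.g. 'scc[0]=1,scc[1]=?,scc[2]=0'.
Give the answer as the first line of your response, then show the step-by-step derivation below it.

scc[0]=0,scc[1]=1,scc[2]=2,scc[3]=3,scc[4]=2

step 1: low=(low[0]=0,low[1]=?,low[2]=?,low[3]=?,low[4]=?); scc=(scc[0]=0,scc[1]=?,scc[2]=?,scc[3]=?,scc[4]=?)
step 2: low=(low[0]=0,low[1]=1,low[2]=?,low[3]=?,low[4]=?); scc=(scc[0]=0,scc[1]=1,scc[2]=?,scc[3]=?,scc[4]=?)
step 3: low=(low[0]=0,low[1]=1,low[2]=2,low[3]=?,low[4]=2); scc=(scc[0]=0,scc[1]=1,scc[2]=?,scc[3]=?,scc[4]=?)
step 4: low=(low[0]=0,low[1]=1,low[2]=2,low[3]=?,low[4]=2); scc=(scc[0]=0,scc[1]=1,scc[2]=2,scc[3]=?,scc[4]=2)
step 5: low=(low[0]=0,low[1]=1,low[2]=2,low[3]=4,low[4]=2); scc=(scc[0]=0,scc[1]=1,scc[2]=2,scc[3]=3,scc[4]=2)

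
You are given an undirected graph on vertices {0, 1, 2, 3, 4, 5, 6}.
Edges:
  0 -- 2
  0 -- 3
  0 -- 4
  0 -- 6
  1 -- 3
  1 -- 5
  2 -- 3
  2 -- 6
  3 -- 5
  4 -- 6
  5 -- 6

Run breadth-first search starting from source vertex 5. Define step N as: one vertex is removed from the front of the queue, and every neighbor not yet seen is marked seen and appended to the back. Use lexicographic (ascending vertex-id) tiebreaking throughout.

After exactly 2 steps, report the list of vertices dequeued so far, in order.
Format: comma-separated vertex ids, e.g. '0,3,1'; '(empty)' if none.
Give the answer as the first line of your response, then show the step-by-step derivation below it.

5,1

step 1: dequeue 5; queue=[1,3,6]; order=5
step 2: dequeue 1; queue=[3,6]; order=5,1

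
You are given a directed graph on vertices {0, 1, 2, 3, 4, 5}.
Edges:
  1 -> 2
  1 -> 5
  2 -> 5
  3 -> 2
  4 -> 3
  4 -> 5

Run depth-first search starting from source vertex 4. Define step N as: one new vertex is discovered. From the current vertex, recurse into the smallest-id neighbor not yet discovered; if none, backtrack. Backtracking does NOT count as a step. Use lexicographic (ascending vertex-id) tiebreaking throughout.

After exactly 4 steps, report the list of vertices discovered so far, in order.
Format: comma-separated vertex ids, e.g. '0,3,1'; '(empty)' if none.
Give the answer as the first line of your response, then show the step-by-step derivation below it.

4,3,2,5

step 1: discover 4; path=4; order=4
step 2: discover 3; path=4>3; order=4,3
step 3: discover 2; path=4>3>2; order=4,3,2
step 4: discover 5; path=4>3>2>5; order=4,3,2,5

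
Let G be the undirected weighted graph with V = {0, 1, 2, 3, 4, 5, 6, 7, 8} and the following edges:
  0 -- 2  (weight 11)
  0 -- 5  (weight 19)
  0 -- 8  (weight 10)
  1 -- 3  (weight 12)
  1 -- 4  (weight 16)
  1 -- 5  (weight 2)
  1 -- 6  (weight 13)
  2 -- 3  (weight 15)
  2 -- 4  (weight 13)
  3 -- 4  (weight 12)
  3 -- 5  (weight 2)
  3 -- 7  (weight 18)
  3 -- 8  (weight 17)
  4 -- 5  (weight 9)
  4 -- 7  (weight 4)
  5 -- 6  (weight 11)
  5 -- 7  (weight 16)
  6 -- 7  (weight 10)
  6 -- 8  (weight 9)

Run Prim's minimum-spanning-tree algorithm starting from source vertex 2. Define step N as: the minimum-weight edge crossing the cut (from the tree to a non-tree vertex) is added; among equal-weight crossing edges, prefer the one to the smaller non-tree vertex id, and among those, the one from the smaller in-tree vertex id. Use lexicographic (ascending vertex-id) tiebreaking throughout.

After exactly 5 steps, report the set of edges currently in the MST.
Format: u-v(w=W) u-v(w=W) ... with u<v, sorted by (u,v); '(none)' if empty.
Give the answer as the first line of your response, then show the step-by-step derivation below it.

0-2(w=11) 0-8(w=10) 4-7(w=4) 6-7(w=10) 6-8(w=9)

step 1: add edge 0-2 (w=11); MST = {0-2(w=11)}
step 2: add edge 0-8 (w=10); MST = {0-2(w=11) 0-8(w=10)}
step 3: add edge 6-8 (w=9); MST = {0-2(w=11) 0-8(w=10) 6-8(w=9)}
step 4: add edge 6-7 (w=10); MST = {0-2(w=11) 0-8(w=10) 6-7(w=10) 6-8(w=9)}
step 5: add edge 4-7 (w=4); MST = {0-2(w=11) 0-8(w=10) 4-7(w=4) 6-7(w=10) 6-8(w=9)}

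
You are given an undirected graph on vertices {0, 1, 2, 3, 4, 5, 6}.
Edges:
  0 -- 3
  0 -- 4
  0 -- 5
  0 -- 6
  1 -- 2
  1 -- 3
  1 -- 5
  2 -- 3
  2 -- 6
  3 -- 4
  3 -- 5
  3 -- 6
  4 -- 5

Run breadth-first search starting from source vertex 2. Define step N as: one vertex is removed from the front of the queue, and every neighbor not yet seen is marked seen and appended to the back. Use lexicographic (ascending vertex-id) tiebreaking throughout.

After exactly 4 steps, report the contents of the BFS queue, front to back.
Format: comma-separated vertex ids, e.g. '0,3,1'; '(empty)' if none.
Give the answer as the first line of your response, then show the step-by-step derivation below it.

5,0,4

step 1: dequeue 2; queue=[1,3,6]; order=2
step 2: dequeue 1; queue=[3,6,5]; order=2,1
step 3: dequeue 3; queue=[6,5,0,4]; order=2,1,3
step 4: dequeue 6; queue=[5,0,4]; order=2,1,3,6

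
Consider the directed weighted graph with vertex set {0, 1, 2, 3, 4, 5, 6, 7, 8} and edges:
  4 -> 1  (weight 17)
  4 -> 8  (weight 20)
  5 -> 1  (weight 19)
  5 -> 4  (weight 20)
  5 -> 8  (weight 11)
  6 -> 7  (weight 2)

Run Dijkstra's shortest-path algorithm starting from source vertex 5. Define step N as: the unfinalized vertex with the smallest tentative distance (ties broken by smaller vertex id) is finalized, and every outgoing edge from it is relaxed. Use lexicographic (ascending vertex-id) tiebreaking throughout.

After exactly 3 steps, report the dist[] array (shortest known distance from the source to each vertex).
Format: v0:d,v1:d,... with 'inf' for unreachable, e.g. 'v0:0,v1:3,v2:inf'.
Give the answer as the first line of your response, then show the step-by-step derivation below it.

v0:inf,v1:19,v2:inf,v3:inf,v4:20,v5:0,v6:inf,v7:inf,v8:11

step 1: dist = v0:inf,v1:19,v2:inf,v3:inf,v4:20,v5:0,v6:inf,v7:inf,v8:11
step 2: dist = v0:inf,v1:19,v2:inf,v3:inf,v4:20,v5:0,v6:inf,v7:inf,v8:11
step 3: dist = v0:inf,v1:19,v2:inf,v3:inf,v4:20,v5:0,v6:inf,v7:inf,v8:11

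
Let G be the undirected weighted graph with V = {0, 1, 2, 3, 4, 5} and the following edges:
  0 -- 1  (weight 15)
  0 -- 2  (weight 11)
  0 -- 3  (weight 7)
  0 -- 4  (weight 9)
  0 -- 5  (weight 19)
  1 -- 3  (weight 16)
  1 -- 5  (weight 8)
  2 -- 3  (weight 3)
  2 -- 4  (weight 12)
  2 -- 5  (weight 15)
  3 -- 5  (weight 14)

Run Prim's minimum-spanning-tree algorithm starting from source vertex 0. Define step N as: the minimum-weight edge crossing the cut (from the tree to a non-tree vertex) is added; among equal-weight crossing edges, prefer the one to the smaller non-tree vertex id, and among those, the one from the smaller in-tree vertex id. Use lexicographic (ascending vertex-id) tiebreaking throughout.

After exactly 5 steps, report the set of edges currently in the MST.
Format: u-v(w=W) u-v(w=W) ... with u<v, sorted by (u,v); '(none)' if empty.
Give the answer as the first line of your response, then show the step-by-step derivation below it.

0-3(w=7) 0-4(w=9) 1-5(w=8) 2-3(w=3) 3-5(w=14)

step 1: add edge 0-3 (w=7); MST = {0-3(w=7)}
step 2: add edge 2-3 (w=3); MST = {0-3(w=7) 2-3(w=3)}
step 3: add edge 0-4 (w=9); MST = {0-3(w=7) 0-4(w=9) 2-3(w=3)}
step 4: add edge 3-5 (w=14); MST = {0-3(w=7) 0-4(w=9) 2-3(w=3) 3-5(w=14)}
step 5: add edge 1-5 (w=8); MST = {0-3(w=7) 0-4(w=9) 1-5(w=8) 2-3(w=3) 3-5(w=14)}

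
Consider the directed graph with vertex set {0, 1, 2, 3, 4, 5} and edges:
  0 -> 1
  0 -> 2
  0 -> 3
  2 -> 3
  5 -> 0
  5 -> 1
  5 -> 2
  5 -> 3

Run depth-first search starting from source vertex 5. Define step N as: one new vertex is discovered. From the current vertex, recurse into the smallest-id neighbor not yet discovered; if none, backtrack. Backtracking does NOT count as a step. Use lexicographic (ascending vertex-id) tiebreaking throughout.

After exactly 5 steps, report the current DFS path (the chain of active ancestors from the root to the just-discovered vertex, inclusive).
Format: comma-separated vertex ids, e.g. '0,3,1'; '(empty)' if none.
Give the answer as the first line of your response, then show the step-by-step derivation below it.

5,0,2,3

step 1: discover 5; path=5; order=5
step 2: discover 0; path=5>0; order=5,0
step 3: discover 1; path=5>0>1; order=5,0,1
step 4: discover 2; path=5>0>2; order=5,0,1,2
step 5: discover 3; path=5>0>2>3; order=5,0,1,2,3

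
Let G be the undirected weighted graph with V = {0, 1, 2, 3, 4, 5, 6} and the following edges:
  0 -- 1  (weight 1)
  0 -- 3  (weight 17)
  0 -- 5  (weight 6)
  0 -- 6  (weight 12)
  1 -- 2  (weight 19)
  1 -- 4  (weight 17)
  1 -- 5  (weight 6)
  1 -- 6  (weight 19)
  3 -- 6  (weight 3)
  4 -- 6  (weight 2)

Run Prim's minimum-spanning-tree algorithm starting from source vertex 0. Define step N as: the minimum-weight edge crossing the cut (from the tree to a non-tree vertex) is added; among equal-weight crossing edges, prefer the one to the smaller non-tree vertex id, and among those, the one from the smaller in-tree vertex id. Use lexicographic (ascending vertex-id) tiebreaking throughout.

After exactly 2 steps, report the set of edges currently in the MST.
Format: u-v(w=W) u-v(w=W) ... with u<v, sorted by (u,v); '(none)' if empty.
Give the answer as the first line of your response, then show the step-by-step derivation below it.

0-1(w=1) 0-5(w=6)

step 1: add edge 0-1 (w=1); MST = {0-1(w=1)}
step 2: add edge 0-5 (w=6); MST = {0-1(w=1) 0-5(w=6)}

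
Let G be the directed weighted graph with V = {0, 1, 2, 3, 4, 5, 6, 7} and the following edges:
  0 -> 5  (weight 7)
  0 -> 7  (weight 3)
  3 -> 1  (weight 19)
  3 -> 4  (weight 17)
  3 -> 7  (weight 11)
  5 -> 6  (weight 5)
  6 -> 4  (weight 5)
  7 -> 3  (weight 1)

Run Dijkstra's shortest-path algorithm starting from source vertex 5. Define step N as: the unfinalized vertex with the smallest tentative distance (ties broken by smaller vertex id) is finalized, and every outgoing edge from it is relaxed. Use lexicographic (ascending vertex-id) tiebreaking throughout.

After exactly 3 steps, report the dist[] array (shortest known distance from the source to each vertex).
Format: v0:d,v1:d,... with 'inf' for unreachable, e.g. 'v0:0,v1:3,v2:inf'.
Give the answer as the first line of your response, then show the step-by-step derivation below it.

v0:inf,v1:inf,v2:inf,v3:inf,v4:10,v5:0,v6:5,v7:inf

step 1: dist = v0:inf,v1:inf,v2:inf,v3:inf,v4:inf,v5:0,v6:5,v7:inf
step 2: dist = v0:inf,v1:inf,v2:inf,v3:inf,v4:10,v5:0,v6:5,v7:inf
step 3: dist = v0:inf,v1:inf,v2:inf,v3:inf,v4:10,v5:0,v6:5,v7:inf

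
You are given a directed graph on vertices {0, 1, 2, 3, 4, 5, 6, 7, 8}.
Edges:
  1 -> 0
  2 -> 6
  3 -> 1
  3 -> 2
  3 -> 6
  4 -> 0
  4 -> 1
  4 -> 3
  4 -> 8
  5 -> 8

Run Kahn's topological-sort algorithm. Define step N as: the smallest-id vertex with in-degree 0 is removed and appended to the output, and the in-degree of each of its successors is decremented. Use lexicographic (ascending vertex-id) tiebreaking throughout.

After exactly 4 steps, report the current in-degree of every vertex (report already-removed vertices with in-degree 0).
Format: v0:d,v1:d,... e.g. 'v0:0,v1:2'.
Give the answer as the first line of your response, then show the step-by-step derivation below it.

v0:0,v1:0,v2:0,v3:0,v4:0,v5:0,v6:1,v7:0,v8:1

step 1: output 4; order=[4]; indeg=(1,1,1,0,0,0,2,0,1)
step 2: output 3; order=[4,3]; indeg=(1,0,0,0,0,0,1,0,1)
step 3: output 1; order=[4,3,1]; indeg=(0,0,0,0,0,0,1,0,1)
step 4: output 0; order=[4,3,1,0]; indeg=(0,0,0,0,0,0,1,0,1)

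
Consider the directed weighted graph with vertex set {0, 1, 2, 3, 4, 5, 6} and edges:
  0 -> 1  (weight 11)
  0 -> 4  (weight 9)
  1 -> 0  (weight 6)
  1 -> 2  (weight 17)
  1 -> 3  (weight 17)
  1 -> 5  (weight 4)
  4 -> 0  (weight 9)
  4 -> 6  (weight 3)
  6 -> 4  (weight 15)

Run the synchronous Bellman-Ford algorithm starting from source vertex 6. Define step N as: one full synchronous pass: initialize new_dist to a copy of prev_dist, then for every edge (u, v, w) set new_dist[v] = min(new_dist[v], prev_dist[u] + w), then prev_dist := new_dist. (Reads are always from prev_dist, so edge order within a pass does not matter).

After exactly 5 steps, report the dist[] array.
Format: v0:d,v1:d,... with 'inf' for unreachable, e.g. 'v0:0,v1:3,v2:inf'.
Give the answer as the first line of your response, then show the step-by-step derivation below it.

v0:24,v1:35,v2:52,v3:52,v4:15,v5:39,v6:0

step 1: dist = v0:inf,v1:inf,v2:inf,v3:inf,v4:15,v5:inf,v6:0
step 2: dist = v0:24,v1:inf,v2:inf,v3:inf,v4:15,v5:inf,v6:0
step 3: dist = v0:24,v1:35,v2:inf,v3:inf,v4:15,v5:inf,v6:0
step 4: dist = v0:24,v1:35,v2:52,v3:52,v4:15,v5:39,v6:0
step 5: dist = v0:24,v1:35,v2:52,v3:52,v4:15,v5:39,v6:0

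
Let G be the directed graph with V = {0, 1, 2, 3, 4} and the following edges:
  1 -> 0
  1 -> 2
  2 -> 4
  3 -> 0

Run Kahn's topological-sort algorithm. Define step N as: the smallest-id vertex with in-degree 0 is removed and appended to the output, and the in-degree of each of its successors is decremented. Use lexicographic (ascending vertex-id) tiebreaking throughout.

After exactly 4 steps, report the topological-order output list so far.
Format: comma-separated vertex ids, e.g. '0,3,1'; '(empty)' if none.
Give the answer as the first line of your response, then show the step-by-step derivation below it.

1,2,3,0

step 1: output 1; order=[1]; indeg=(1,0,0,0,1)
step 2: output 2; order=[1,2]; indeg=(1,0,0,0,0)
step 3: output 3; order=[1,2,3]; indeg=(0,0,0,0,0)
step 4: output 0; order=[1,2,3,0]; indeg=(0,0,0,0,0)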